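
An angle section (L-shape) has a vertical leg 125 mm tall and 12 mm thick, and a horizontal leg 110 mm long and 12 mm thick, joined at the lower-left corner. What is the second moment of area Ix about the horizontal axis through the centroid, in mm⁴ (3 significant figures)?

Treat the section as a set of non-overlapping primitives; coordinates are from the bounding-box lower-left.
Vertical leg: 12 × 125, A = 1 500 mm², y = 62.5 mm, Ī = 1 953 125 mm⁴.
Horizontal leg (remainder): 98 × 12, A = 1 176 mm², y = 6 mm, Ī = 14 112 mm⁴.
Centroid: ȳ = ΣA·y / ΣA = 37.67 mm.
Transfer each piece to the horizontal axis through the centroid using Ī + A·d² with d = y − 37.67:
  vertical leg: d = 24.83 mm → contributes +2 877 888 mm⁴
  horizontal leg (remainder): d = -31.67 mm → contributes +1 193 657 mm⁴
Total I = 4 071 545 mm⁴.

Ix ≈ 4.07 × 10⁶ mm⁴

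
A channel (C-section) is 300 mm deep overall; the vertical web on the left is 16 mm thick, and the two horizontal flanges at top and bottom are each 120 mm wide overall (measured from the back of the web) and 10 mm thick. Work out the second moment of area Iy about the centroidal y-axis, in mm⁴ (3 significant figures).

Iy ≈ 7.20 × 10⁶ mm⁴

Split into non-overlapping primitives; take the origin at the lower-left of the bounding box.
Web: 16 × 300, A = 4 800 mm², x = 8 mm, Ī = 102 400 mm⁴.
Top flange (beyond web): 104 × 10, A = 1 040 mm², x = 68 mm, Ī = 937 387 mm⁴.
Bottom flange (beyond web): 104 × 10, A = 1 040 mm², x = 68 mm, Ī = 937 387 mm⁴.
Centroid: x̄ = ΣA·x / ΣA = 26.14 mm.
Transfer each piece to the centroidal y-axis using Ī + A·d² with d = x − 26.14:
  web: d = -18.14 mm → contributes +1 681 805 mm⁴
  top flange (beyond web): d = 41.86 mm → contributes +2 759 777 mm⁴
  bottom flange (beyond web): d = 41.86 mm → contributes +2 759 777 mm⁴
Total I = 7 201 359 mm⁴.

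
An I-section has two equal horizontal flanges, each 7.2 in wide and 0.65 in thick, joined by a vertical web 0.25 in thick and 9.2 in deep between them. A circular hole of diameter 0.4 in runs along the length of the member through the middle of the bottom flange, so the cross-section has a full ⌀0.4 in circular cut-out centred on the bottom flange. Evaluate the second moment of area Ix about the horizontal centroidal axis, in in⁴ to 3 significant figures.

Split into non-overlapping primitives; take the origin at the lower-left of the bounding box.
Bottom flange: 7.2 × 0.65, A = 4.68 in², y = 0.325 in, Ī = 0.16478 in⁴.
Web: 0.25 × 9.2, A = 2.3 in², y = 5.25 in, Ī = 16.223 in⁴.
Top flange: 7.2 × 0.65, A = 4.68 in², y = 10.175 in, Ī = 0.16478 in⁴.
Hole (subtracted): ⌀0.4, A = 0.12566 in², y = 0.325 in, Ī = 0.0012566 in⁴.
Centroid: ȳ = ΣA·y / ΣA = 5.3037 in.
Transfer each piece to the horizontal centroidal axis using Ī + A·d² with d = y − 5.3037:
  bottom flange: d = -4.9787 in → contributes +116.17 in⁴
  web: d = -0.053657 in → contributes +16.229 in⁴
  top flange: d = 4.8713 in → contributes +111.22 in⁴
  hole: d = -4.9787 in → contributes −3.1161 in⁴
Total I = 240.5 in⁴.

Ix ≈ 241 in⁴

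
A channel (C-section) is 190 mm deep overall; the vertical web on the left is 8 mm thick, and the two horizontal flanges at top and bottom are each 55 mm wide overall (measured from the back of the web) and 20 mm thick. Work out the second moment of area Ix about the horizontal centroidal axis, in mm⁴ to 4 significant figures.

Break the section into simple shapes (no overlaps), measuring from the bottom-left corner of the bounding box.
Web: 8 × 190, A = 1 520 mm², y = 95 mm, Ī = 4 572 667 mm⁴.
Top flange (beyond web): 47 × 20, A = 940 mm², y = 180 mm, Ī = 31333.3 mm⁴.
Bottom flange (beyond web): 47 × 20, A = 940 mm², y = 10 mm, Ī = 31333.3 mm⁴.
By symmetry the centroid is at mid-height, ȳ = 95 mm.
Transfer each piece to the horizontal centroidal axis using Ī + A·d² with d = y − 95:
  web: d = 0 mm → contributes +4 572 667 mm⁴
  top flange (beyond web): d = 85 mm → contributes +6 822 833 mm⁴
  bottom flange (beyond web): d = -85 mm → contributes +6 822 833 mm⁴
Total I = 18 218 333 mm⁴.

Ix ≈ 1.822 × 10⁷ mm⁴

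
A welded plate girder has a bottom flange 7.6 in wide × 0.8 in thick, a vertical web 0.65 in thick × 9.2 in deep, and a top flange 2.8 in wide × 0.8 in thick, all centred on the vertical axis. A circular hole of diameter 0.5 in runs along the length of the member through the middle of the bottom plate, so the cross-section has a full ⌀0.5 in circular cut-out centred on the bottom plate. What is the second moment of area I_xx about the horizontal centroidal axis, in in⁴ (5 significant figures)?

Treat the section as a set of non-overlapping primitives; coordinates are from the bounding-box lower-left.
Bottom plate: 7.6 × 0.8, A = 6.08 in², y = 0.4 in, Ī = 0.3242667 in⁴.
Web plate: 0.65 × 9.2, A = 5.98 in², y = 5.4 in, Ī = 42.17893 in⁴.
Top plate: 2.8 × 0.8, A = 2.24 in², y = 10.4 in, Ī = 0.1194667 in⁴.
Hole (subtracted): ⌀0.5, A = 0.1963495 in², y = 0.4 in, Ī = 0.003067962 in⁴.
Centroid: ȳ = ΣA·y / ΣA = 4.10826 in.
Transfer each piece to the horizontal centroidal axis using Ī + A·d² with d = y − 4.10826:
  bottom plate: d = -3.70826 in → contributes +83.93151 in⁴
  web plate: d = 1.29174 in → contributes +52.15712 in⁴
  top plate: d = 6.29174 in → contributes +88.79209 in⁴
  hole: d = -3.70826 in → contributes −2.703108 in⁴
Total I = 222.1776 in⁴.

I_xx ≈ 222.18 in⁴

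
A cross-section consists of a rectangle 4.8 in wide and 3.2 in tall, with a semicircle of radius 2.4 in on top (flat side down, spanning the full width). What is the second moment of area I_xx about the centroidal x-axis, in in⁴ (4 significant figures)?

Decompose the section into non-overlapping parts with the origin at the bottom-left of its bounding rectangle.
Rectangular body: 4.8 × 3.2, A = 15.36 in², y = 1.6 in, Ī = 13.1072 in⁴.
Semicircular cap: semicircle r = 2.4, A = 9.04779 in², y = 4.21859 in, Ī = 3.64147 in⁴.
Centroid: ȳ = ΣA·y / ΣA = 2.57069 in.
Transfer each piece to the centroidal x-axis using Ī + A·d² with d = y − 2.57069:
  rectangular body: d = -0.970693 in → contributes +27.5801 in⁴
  semicircular cap: d = 1.6479 in → contributes +28.2114 in⁴
Total I = 55.7915 in⁴.

I_xx ≈ 55.79 in⁴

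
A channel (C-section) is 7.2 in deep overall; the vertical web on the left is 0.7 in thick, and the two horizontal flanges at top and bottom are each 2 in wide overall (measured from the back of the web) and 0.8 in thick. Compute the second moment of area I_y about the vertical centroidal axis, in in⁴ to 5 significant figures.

I_y ≈ 1.9711 in⁴

Decompose the section into non-overlapping parts with the origin at the bottom-left of its bounding rectangle.
Web: 0.7 × 7.2, A = 5.04 in², x = 0.35 in, Ī = 0.2058 in⁴.
Top flange (beyond web): 1.3 × 0.8, A = 1.04 in², x = 1.35 in, Ī = 0.1464667 in⁴.
Bottom flange (beyond web): 1.3 × 0.8, A = 1.04 in², x = 1.35 in, Ī = 0.1464667 in⁴.
Centroid: x̄ = ΣA·x / ΣA = 0.6421348 in.
Transfer each piece to the vertical centroidal axis using Ī + A·d² with d = x − 0.6421348:
  web: d = -0.2921348 in → contributes +0.6359275 in⁴
  top flange (beyond web): d = 0.7078652 in → contributes +0.6675827 in⁴
  bottom flange (beyond web): d = 0.7078652 in → contributes +0.6675827 in⁴
Total I = 1.971093 in⁴.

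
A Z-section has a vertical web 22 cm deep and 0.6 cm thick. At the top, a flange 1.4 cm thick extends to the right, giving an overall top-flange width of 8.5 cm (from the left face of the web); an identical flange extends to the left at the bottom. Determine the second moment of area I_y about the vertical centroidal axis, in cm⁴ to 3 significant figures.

I_y ≈ 515 cm⁴

Split into non-overlapping primitives; take the origin at the lower-left of the bounding box.
Web: 0.6 × 22, A = 13.2 cm², x = 8.2 cm, Ī = 0.396 cm⁴.
Top flange (beyond web): 7.9 × 1.4, A = 11.06 cm², x = 12.45 cm, Ī = 57.521 cm⁴.
Bottom flange (beyond web): 7.9 × 1.4, A = 11.06 cm², x = 3.95 cm, Ī = 57.521 cm⁴.
Centroid: x̄ = ΣA·x / ΣA = 8.2 cm.
Transfer each piece to the vertical centroidal axis using Ī + A·d² with d = x − 8.2:
  web: d = 0 cm → contributes +0.396 cm⁴
  top flange (beyond web): d = 4.25 cm → contributes +257.29 cm⁴
  bottom flange (beyond web): d = -4.25 cm → contributes +257.29 cm⁴
Total I = 514.98 cm⁴.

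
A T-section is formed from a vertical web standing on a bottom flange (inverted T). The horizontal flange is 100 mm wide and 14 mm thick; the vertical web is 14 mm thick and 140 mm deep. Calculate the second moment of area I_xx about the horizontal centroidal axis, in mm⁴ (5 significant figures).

Decompose the section into non-overlapping parts with the origin at the bottom-left of its bounding rectangle.
Flange: 100 × 14, A = 1 400 mm², y = 7 mm, Ī = 22866.67 mm⁴.
Web: 14 × 140, A = 1 960 mm², y = 84 mm, Ī = 3 201 333 mm⁴.
Centroid: ȳ = ΣA·y / ΣA = 51.91667 mm.
Transfer each piece to the horizontal centroidal axis using Ī + A·d² with d = y − 51.91667:
  flange: d = -44.91667 mm → contributes +2 847 376 mm⁴
  web: d = 32.08333 mm → contributes +5 218 840 mm⁴
Total I = 8 066 217 mm⁴.

I_xx ≈ 8.0662 × 10⁶ mm⁴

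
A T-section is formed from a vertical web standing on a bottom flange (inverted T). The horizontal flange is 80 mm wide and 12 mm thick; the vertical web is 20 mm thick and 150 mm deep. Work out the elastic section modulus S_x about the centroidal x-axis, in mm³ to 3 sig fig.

Break the section into simple shapes (no overlaps), measuring from the bottom-left corner of the bounding box.
Flange: 80 × 12, A = 960 mm², y = 6 mm, Ī = 11 520 mm⁴.
Web: 20 × 150, A = 3 000 mm², y = 87 mm, Ī = 5 625 000 mm⁴.
Centroid: ȳ = ΣA·y / ΣA = 67.364 mm.
Transfer each piece to the centroidal x-axis using Ī + A·d² with d = y − 67.364:
  flange: d = -61.364 mm → contributes +3 626 396 mm⁴
  web: d = 19.636 mm → contributes +6 781 760 mm⁴
Total I = 10 408 156 mm⁴.
Extreme fibre distance c = 94.636 mm; S = I/c = 109 981 mm³.

S_x ≈ 1.10 × 10⁵ mm³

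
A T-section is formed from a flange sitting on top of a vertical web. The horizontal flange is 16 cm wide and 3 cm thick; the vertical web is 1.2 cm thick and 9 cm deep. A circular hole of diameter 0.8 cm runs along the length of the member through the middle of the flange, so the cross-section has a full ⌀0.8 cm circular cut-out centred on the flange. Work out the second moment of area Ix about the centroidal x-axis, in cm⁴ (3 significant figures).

Ix ≈ 426 cm⁴

Treat the section as a set of non-overlapping primitives; coordinates are from the bounding-box lower-left.
Flange: 16 × 3, A = 48 cm², y = 10.5 cm, Ī = 36 cm⁴.
Web: 1.2 × 9, A = 10.8 cm², y = 4.5 cm, Ī = 72.9 cm⁴.
Hole (subtracted): ⌀0.8, A = 0.50265 cm², y = 10.5 cm, Ī = 0.020106 cm⁴.
Centroid: ȳ = ΣA·y / ΣA = 9.3885 cm.
Transfer each piece to the centroidal x-axis using Ī + A·d² with d = y − 9.3885:
  flange: d = 1.1115 cm → contributes +95.305 cm⁴
  web: d = -4.8885 cm → contributes +330.99 cm⁴
  hole: d = 1.1115 cm → contributes −0.64115 cm⁴
Total I = 425.65 cm⁴.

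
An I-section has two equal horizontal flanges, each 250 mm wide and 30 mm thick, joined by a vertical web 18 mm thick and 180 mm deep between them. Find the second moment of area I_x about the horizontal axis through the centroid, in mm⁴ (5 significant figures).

Treat the section as a set of non-overlapping primitives; coordinates are from the bounding-box lower-left.
Bottom flange: 250 × 30, A = 7 500 mm², y = 15 mm, Ī = 562 500 mm⁴.
Web: 18 × 180, A = 3 240 mm², y = 120 mm, Ī = 8 748 000 mm⁴.
Top flange: 250 × 30, A = 7 500 mm², y = 225 mm, Ī = 562 500 mm⁴.
By symmetry the centroid is at mid-height, ȳ = 120 mm.
Transfer each piece to the horizontal axis through the centroid using Ī + A·d² with d = y − 120:
  bottom flange: d = -105 mm → contributes +83 250 000 mm⁴
  web: d = 0 mm → contributes +8 748 000 mm⁴
  top flange: d = 105 mm → contributes +83 250 000 mm⁴
Total I = 175 248 000 mm⁴.

I_x ≈ 1.7525 × 10⁸ mm⁴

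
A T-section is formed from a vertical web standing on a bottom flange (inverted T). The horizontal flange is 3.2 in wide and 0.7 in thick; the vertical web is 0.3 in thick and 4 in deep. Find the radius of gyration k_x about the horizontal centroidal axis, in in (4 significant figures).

k_x ≈ 1.321 in

Treat the section as a set of non-overlapping primitives; coordinates are from the bounding-box lower-left.
Flange: 3.2 × 0.7, A = 2.24 in², y = 0.35 in, Ī = 0.0914667 in⁴.
Web: 0.3 × 4, A = 1.2 in², y = 2.7 in, Ī = 1.6 in⁴.
Centroid: ȳ = ΣA·y / ΣA = 1.16977 in.
Transfer each piece to the horizontal centroidal axis using Ī + A·d² with d = y − 1.16977:
  flange: d = -0.819767 in → contributes +1.59679 in⁴
  web: d = 1.53023 in → contributes +4.40993 in⁴
Total I = 6.00672 in⁴.
Radius of gyration: k = √(I/A) = √(6.00672 / 3.44) = 1.32142 in.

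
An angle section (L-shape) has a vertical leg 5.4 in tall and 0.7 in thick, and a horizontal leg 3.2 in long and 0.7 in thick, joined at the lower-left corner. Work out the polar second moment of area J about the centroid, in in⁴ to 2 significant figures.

Treat the section as a set of non-overlapping primitives; coordinates are from the bounding-box lower-left.
Vertical leg: 0.7 × 5.4, A = 3.78 in², y = 2.7 in, Ī = 9.185 in⁴.
Horizontal leg (remainder): 2.5 × 0.7, A = 1.75 in², y = 0.35 in, Ī = 0.07146 in⁴.
Centroid: ȳ = ΣA·y / ΣA = 1.956 in.
Transfer each piece to the centroidal x-axis using Ī + A·d² with d = y − 1.956:
  vertical leg: d = 0.7437 in → contributes +11.28 in⁴
  horizontal leg (remainder): d = -1.606 in → contributes +4.587 in⁴
Total I = 15.86 in⁴.
For the y-axis: x̄ = 0.8563 in.
Repeating about the centroidal y-axis gives I_y = 4.128 in⁴.
Polar second moment: J = I_x + I_y = 19.99 in⁴.

J ≈ 20 in⁴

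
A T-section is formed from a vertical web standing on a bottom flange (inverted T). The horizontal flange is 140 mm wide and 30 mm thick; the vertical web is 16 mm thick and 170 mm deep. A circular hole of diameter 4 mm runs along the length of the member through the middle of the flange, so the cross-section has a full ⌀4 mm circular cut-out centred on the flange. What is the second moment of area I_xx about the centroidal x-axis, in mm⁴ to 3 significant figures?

I_xx ≈ 2.34 × 10⁷ mm⁴

Decompose the section into non-overlapping parts with the origin at the bottom-left of its bounding rectangle.
Flange: 140 × 30, A = 4 200 mm², y = 15 mm, Ī = 315 000 mm⁴.
Web: 16 × 170, A = 2 720 mm², y = 115 mm, Ī = 6 550 667 mm⁴.
Hole (subtracted): ⌀4, A = 12.566 mm², y = 15 mm, Ī = 12.566 mm⁴.
Centroid: ȳ = ΣA·y / ΣA = 54.378 mm.
Transfer each piece to the centroidal x-axis using Ī + A·d² with d = y − 54.378:
  flange: d = -39.378 mm → contributes +6 827 589 mm⁴
  web: d = 60.622 mm → contributes +16 546 784 mm⁴
  hole: d = -39.378 mm → contributes −19 498 mm⁴
Total I = 23 354 874 mm⁴.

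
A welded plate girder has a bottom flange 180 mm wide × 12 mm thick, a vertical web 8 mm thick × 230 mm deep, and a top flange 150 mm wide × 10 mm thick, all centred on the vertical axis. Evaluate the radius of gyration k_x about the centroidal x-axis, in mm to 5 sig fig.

Break the section into simple shapes (no overlaps), measuring from the bottom-left corner of the bounding box.
Bottom plate: 180 × 12, A = 2 160 mm², y = 6 mm, Ī = 25 920 mm⁴.
Web plate: 8 × 230, A = 1 840 mm², y = 127 mm, Ī = 8 111 333 mm⁴.
Top plate: 150 × 10, A = 1 500 mm², y = 247 mm, Ī = 12 500 mm⁴.
Centroid: ȳ = ΣA·y / ΣA = 112.2073 mm.
Transfer each piece to the centroidal x-axis using Ī + A·d² with d = y − 112.2073:
  bottom plate: d = -106.2073 mm → contributes +24 390 687 mm⁴
  web plate: d = 14.79273 mm → contributes +8 513 971 mm⁴
  top plate: d = 134.7927 mm → contributes +27 266 119 mm⁴
Total I = 60 170 777 mm⁴.
Radius of gyration: k = √(I/A) = √(60 170 777 / 5 500) = 104.5951 mm.

k_x ≈ 104.60 mm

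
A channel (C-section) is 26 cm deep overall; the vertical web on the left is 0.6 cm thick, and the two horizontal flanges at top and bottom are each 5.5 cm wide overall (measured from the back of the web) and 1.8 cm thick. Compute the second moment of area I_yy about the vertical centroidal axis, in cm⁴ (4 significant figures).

Split into non-overlapping primitives; take the origin at the lower-left of the bounding box.
Web: 0.6 × 26, A = 15.6 cm², x = 0.3 cm, Ī = 0.468 cm⁴.
Top flange (beyond web): 4.9 × 1.8, A = 8.82 cm², x = 3.05 cm, Ī = 17.6474 cm⁴.
Bottom flange (beyond web): 4.9 × 1.8, A = 8.82 cm², x = 3.05 cm, Ī = 17.6474 cm⁴.
Centroid: x̄ = ΣA·x / ΣA = 1.75939 cm.
Transfer each piece to the vertical centroidal axis using Ī + A·d² with d = x − 1.75939:
  web: d = -1.45939 cm → contributes +33.693 cm⁴
  top flange (beyond web): d = 1.29061 cm → contributes +32.3387 cm⁴
  bottom flange (beyond web): d = 1.29061 cm → contributes +32.3387 cm⁴
Total I = 98.3704 cm⁴.

I_yy ≈ 98.37 cm⁴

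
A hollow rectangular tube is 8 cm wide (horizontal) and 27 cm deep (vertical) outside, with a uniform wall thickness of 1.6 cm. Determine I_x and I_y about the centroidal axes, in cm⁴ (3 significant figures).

Treat the section as a set of non-overlapping primitives; coordinates are from the bounding-box lower-left.
Outer rectangle: 8 × 27, A = 216 cm², y = 13.5 cm, Ī = 13 122 cm⁴.
Inner void (subtracted): 4.8 × 23.8, A = 114.24 cm², y = 13.5 cm, Ī = 5392.5 cm⁴.
By symmetry the centroid is at mid-height, ȳ = 13.5 cm.
All pieces are centred on the centroidal x-axis, so I = ΣĪ (holes subtracted) = 7729.5 cm⁴.
Repeating about the centroidal y-axis gives I_y = 932.66 cm⁴.

I_x ≈ 7730 cm⁴, I_y ≈ 933 cm⁴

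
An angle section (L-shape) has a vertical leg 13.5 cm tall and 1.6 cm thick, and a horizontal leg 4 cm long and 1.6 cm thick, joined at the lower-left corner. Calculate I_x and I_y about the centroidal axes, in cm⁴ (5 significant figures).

Split into non-overlapping primitives; take the origin at the lower-left of the bounding box.
Vertical leg: 1.6 × 13.5, A = 21.6 cm², y = 6.75 cm, Ī = 328.05 cm⁴.
Horizontal leg (remainder): 2.4 × 1.6, A = 3.84 cm², y = 0.8 cm, Ī = 0.8192 cm⁴.
Centroid: ȳ = ΣA·y / ΣA = 5.851887 cm.
Transfer each piece to the centroidal x-axis using Ī + A·d² with d = y − 5.851887:
  vertical leg: d = 0.8981132 cm → contributes +345.4727 cm⁴
  horizontal leg (remainder): d = -5.051887 cm → contributes +98.82199 cm⁴
Total I = 444.2947 cm⁴.
For the y-axis: x̄ = 1.101887 cm.
Repeating about the centroidal y-axis gives I_y = 19.49271 cm⁴.

I_x ≈ 444.29 cm⁴, I_y ≈ 19.493 cm⁴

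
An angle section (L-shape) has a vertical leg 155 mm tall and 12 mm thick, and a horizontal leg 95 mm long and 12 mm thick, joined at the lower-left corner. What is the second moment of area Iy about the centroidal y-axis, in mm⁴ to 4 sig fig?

Iy ≈ 2.058 × 10⁶ mm⁴

Treat the section as a set of non-overlapping primitives; coordinates are from the bounding-box lower-left.
Vertical leg: 12 × 155, A = 1 860 mm², x = 6 mm, Ī = 22 320 mm⁴.
Horizontal leg (remainder): 83 × 12, A = 996 mm², x = 53.5 mm, Ī = 571 787 mm⁴.
Centroid: x̄ = ΣA·x / ΣA = 22.5651 mm.
Transfer each piece to the centroidal y-axis using Ī + A·d² with d = x − 22.5651:
  vertical leg: d = -16.5651 mm → contributes +532 710 mm⁴
  horizontal leg (remainder): d = 30.9349 mm → contributes +1 524 926 mm⁴
Total I = 2 057 636 mm⁴.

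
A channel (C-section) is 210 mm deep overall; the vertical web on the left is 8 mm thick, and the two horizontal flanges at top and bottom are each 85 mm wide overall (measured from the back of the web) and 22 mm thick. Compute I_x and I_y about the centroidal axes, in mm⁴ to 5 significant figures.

Treat the section as a set of non-overlapping primitives; coordinates are from the bounding-box lower-left.
Web: 8 × 210, A = 1 680 mm², y = 105 mm, Ī = 6 174 000 mm⁴.
Top flange (beyond web): 77 × 22, A = 1 694 mm², y = 199 mm, Ī = 68324.67 mm⁴.
Bottom flange (beyond web): 77 × 22, A = 1 694 mm², y = 11 mm, Ī = 68324.67 mm⁴.
By symmetry the centroid is at mid-height, ȳ = 105 mm.
Transfer each piece to the centroidal x-axis using Ī + A·d² with d = y − 105:
  web: d = 0 mm → contributes +6 174 000 mm⁴
  top flange (beyond web): d = 94 mm → contributes +15 036 509 mm⁴
  bottom flange (beyond web): d = -94 mm → contributes +15 036 509 mm⁴
Total I = 36 247 017 mm⁴.
For the y-axis: x̄ = 32.4116 mm.
Repeating about the centroidal y-axis gives I_y = 3 711 503 mm⁴.

I_x ≈ 3.6247 × 10⁷ mm⁴, I_y ≈ 3.7115 × 10⁶ mm⁴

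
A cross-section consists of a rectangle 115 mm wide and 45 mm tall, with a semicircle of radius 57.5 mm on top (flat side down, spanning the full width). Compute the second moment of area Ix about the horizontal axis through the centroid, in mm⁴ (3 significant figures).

Ix ≈ 7.78 × 10⁶ mm⁴

Split into non-overlapping primitives; take the origin at the lower-left of the bounding box.
Rectangular body: 115 × 45, A = 5 175 mm², y = 22.5 mm, Ī = 873 281 mm⁴.
Semicircular cap: semicircle r = 57.5, A = 5193.4 mm², y = 69.404 mm, Ī = 1 199 785 mm⁴.
Centroid: ȳ = ΣA·y / ΣA = 45.994 mm.
Transfer each piece to the horizontal axis through the centroid using Ī + A·d² with d = y − 45.994:
  rectangular body: d = -23.494 mm → contributes +3 729 618 mm⁴
  semicircular cap: d = 23.41 mm → contributes +4 045 978 mm⁴
Total I = 7 775 596 mm⁴.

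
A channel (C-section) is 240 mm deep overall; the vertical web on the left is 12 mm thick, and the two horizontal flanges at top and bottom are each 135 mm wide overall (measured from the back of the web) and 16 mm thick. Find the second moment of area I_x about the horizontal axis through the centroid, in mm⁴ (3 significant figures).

Treat the section as a set of non-overlapping primitives; coordinates are from the bounding-box lower-left.
Web: 12 × 240, A = 2 880 mm², y = 120 mm, Ī = 13 824 000 mm⁴.
Top flange (beyond web): 123 × 16, A = 1 968 mm², y = 232 mm, Ī = 41 984 mm⁴.
Bottom flange (beyond web): 123 × 16, A = 1 968 mm², y = 8 mm, Ī = 41 984 mm⁴.
By symmetry the centroid is at mid-height, ȳ = 120 mm.
Transfer each piece to the horizontal axis through the centroid using Ī + A·d² with d = y − 120:
  web: d = 0 mm → contributes +13 824 000 mm⁴
  top flange (beyond web): d = 112 mm → contributes +24 728 576 mm⁴
  bottom flange (beyond web): d = -112 mm → contributes +24 728 576 mm⁴
Total I = 63 281 152 mm⁴.

I_x ≈ 6.33 × 10⁷ mm⁴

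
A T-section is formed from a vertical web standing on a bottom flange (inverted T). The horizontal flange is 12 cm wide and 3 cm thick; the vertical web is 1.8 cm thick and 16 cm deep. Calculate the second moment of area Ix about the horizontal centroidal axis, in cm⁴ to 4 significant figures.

Treat the section as a set of non-overlapping primitives; coordinates are from the bounding-box lower-left.
Flange: 12 × 3, A = 36 cm², y = 1.5 cm, Ī = 27 cm⁴.
Web: 1.8 × 16, A = 28.8 cm², y = 11 cm, Ī = 614.4 cm⁴.
Centroid: ȳ = ΣA·y / ΣA = 5.72222 cm.
Transfer each piece to the horizontal centroidal axis using Ī + A·d² with d = y − 5.72222:
  flange: d = -4.22222 cm → contributes +668.778 cm⁴
  web: d = 5.27778 cm → contributes +1416.62 cm⁴
Total I = 2085.4 cm⁴.

Ix ≈ 2085 cm⁴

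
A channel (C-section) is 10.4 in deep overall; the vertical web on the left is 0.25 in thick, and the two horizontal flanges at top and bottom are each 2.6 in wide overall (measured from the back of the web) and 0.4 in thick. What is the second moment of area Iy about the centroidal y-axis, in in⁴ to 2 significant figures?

Break the section into simple shapes (no overlaps), measuring from the bottom-left corner of the bounding box.
Web: 0.25 × 10.4, A = 2.6 in², x = 0.125 in, Ī = 0.01354 in⁴.
Top flange (beyond web): 2.35 × 0.4, A = 0.94 in², x = 1.425 in, Ī = 0.4326 in⁴.
Bottom flange (beyond web): 2.35 × 0.4, A = 0.94 in², x = 1.425 in, Ī = 0.4326 in⁴.
Centroid: x̄ = ΣA·x / ΣA = 0.6705 in.
Transfer each piece to the centroidal y-axis using Ī + A·d² with d = x − 0.6705:
  web: d = -0.5455 in → contributes +0.7873 in⁴
  top flange (beyond web): d = 0.7545 in → contributes +0.9677 in⁴
  bottom flange (beyond web): d = 0.7545 in → contributes +0.9677 in⁴
Total I = 2.723 in⁴.

Iy ≈ 2.7 in⁴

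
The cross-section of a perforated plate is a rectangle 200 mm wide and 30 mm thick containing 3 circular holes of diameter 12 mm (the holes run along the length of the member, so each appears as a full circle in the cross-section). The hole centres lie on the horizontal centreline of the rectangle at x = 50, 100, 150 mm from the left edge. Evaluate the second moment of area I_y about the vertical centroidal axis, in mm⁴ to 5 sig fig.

I_y ≈ 1.9431 × 10⁷ mm⁴

Split into non-overlapping primitives; take the origin at the lower-left of the bounding box.
Plate: 200 × 30, A = 6 000 mm², x = 100 mm, Ī = 20 000 000 mm⁴.
Hole 1 (subtracted): ⌀12, A = 113.0973 mm², x = 50 mm, Ī = 1017.876 mm⁴.
Hole 2 (subtracted): ⌀12, A = 113.0973 mm², x = 100 mm, Ī = 1017.876 mm⁴.
Hole 3 (subtracted): ⌀12, A = 113.0973 mm², x = 150 mm, Ī = 1017.876 mm⁴.
By symmetry the centroid is at mid-width, x̄ = 100 mm.
Transfer each piece to the vertical centroidal axis using Ī + A·d² with d = x − 100:
  plate: d = 0 mm → contributes +20 000 000 mm⁴
  hole 1: d = -50 mm → contributes −283761.2 mm⁴
  hole 2: d = 0 mm → contributes −1017.876 mm⁴
  hole 3: d = 50 mm → contributes −283761.2 mm⁴
Total I = 19 431 460 mm⁴.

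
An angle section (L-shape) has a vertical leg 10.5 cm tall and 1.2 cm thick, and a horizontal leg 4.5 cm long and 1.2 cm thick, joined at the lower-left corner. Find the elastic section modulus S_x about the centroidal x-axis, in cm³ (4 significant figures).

S_x ≈ 28.51 cm³

Break the section into simple shapes (no overlaps), measuring from the bottom-left corner of the bounding box.
Vertical leg: 1.2 × 10.5, A = 12.6 cm², y = 5.25 cm, Ī = 115.763 cm⁴.
Horizontal leg (remainder): 3.3 × 1.2, A = 3.96 cm², y = 0.6 cm, Ī = 0.4752 cm⁴.
Centroid: ȳ = ΣA·y / ΣA = 4.13804 cm.
Transfer each piece to the centroidal x-axis using Ī + A·d² with d = y − 4.13804:
  vertical leg: d = 1.11196 cm → contributes +131.342 cm⁴
  horizontal leg (remainder): d = -3.53804 cm → contributes +50.0455 cm⁴
Total I = 181.387 cm⁴.
Extreme fibre distance c = 6.36196 cm; S = I/c = 28.5112 cm³.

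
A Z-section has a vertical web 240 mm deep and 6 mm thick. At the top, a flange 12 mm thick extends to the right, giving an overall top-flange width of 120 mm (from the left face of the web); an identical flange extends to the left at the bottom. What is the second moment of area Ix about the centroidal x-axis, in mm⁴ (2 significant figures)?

Ix ≈ 4.3 × 10⁷ mm⁴

Break the section into simple shapes (no overlaps), measuring from the bottom-left corner of the bounding box.
Web: 6 × 240, A = 1 440 mm², y = 120 mm, Ī = 6 912 000 mm⁴.
Top flange (beyond web): 114 × 12, A = 1 368 mm², y = 234 mm, Ī = 16 416 mm⁴.
Bottom flange (beyond web): 114 × 12, A = 1 368 mm², y = 6 mm, Ī = 16 416 mm⁴.
Centroid: ȳ = ΣA·y / ΣA = 120 mm.
Transfer each piece to the centroidal x-axis using Ī + A·d² with d = y − 120:
  web: d = 0 mm → contributes +6 912 000 mm⁴
  top flange (beyond web): d = 114 mm → contributes +17 794 944 mm⁴
  bottom flange (beyond web): d = -114 mm → contributes +17 794 944 mm⁴
Total I = 42 501 888 mm⁴.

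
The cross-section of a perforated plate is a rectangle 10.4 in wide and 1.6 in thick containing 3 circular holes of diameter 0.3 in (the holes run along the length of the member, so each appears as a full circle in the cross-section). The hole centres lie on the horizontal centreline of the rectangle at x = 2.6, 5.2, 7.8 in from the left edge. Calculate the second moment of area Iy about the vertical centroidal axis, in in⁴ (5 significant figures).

Treat the section as a set of non-overlapping primitives; coordinates are from the bounding-box lower-left.
Plate: 10.4 × 1.6, A = 16.64 in², x = 5.2 in, Ī = 149.9819 in⁴.
Hole 1 (subtracted): ⌀0.3, A = 0.07068583 in², x = 2.6 in, Ī = 0.0003976078 in⁴.
Hole 2 (subtracted): ⌀0.3, A = 0.07068583 in², x = 5.2 in, Ī = 0.0003976078 in⁴.
Hole 3 (subtracted): ⌀0.3, A = 0.07068583 in², x = 7.8 in, Ī = 0.0003976078 in⁴.
By symmetry the centroid is at mid-width, x̄ = 5.2 in.
Transfer each piece to the vertical centroidal axis using Ī + A·d² with d = x − 5.2:
  plate: d = 0 in → contributes +149.9819 in⁴
  hole 1: d = -2.6 in → contributes −0.4782339 in⁴
  hole 2: d = 0 in → contributes −0.0003976078 in⁴
  hole 3: d = 2.6 in → contributes −0.4782339 in⁴
Total I = 149.025 in⁴.

Iy ≈ 149.03 in⁴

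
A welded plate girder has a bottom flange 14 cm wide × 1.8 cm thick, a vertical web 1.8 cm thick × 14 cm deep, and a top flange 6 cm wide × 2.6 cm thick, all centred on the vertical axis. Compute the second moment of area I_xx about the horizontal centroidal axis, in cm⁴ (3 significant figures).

I_xx ≈ 3000 cm⁴

Decompose the section into non-overlapping parts with the origin at the bottom-left of its bounding rectangle.
Bottom plate: 14 × 1.8, A = 25.2 cm², y = 0.9 cm, Ī = 6.804 cm⁴.
Web plate: 1.8 × 14, A = 25.2 cm², y = 8.8 cm, Ī = 411.6 cm⁴.
Top plate: 6 × 2.6, A = 15.6 cm², y = 17.1 cm, Ī = 8.788 cm⁴.
Centroid: ȳ = ΣA·y / ΣA = 7.7455 cm.
Transfer each piece to the horizontal centroidal axis using Ī + A·d² with d = y − 7.7455:
  bottom plate: d = -6.8455 cm → contributes +1187.7 cm⁴
  web plate: d = 1.0545 cm → contributes +439.62 cm⁴
  top plate: d = 9.3545 cm → contributes +1373.9 cm⁴
Total I = 3001.2 cm⁴.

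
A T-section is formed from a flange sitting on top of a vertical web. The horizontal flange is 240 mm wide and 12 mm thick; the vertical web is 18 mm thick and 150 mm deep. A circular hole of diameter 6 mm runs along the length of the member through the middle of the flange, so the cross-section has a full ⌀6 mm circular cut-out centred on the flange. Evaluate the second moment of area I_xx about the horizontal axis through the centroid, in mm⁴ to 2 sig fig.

I_xx ≈ 1.4 × 10⁷ mm⁴

Treat the section as a set of non-overlapping primitives; coordinates are from the bounding-box lower-left.
Flange: 240 × 12, A = 2 880 mm², y = 156 mm, Ī = 34 560 mm⁴.
Web: 18 × 150, A = 2 700 mm², y = 75 mm, Ī = 5 062 500 mm⁴.
Hole (subtracted): ⌀6, A = 28.27 mm², y = 156 mm, Ī = 63.62 mm⁴.
Centroid: ȳ = ΣA·y / ΣA = 116.6 mm.
Transfer each piece to the horizontal axis through the centroid using Ī + A·d² with d = y − 116.6:
  flange: d = 39.39 mm → contributes +4 503 804 mm⁴
  web: d = -41.61 mm → contributes +9 736 549 mm⁴
  hole: d = 39.39 mm → contributes −43 940 mm⁴
Total I = 14 196 413 mm⁴.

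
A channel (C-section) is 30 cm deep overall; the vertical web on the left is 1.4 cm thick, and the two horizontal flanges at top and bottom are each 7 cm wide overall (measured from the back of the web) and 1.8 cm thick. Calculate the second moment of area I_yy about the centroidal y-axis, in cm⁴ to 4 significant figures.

Decompose the section into non-overlapping parts with the origin at the bottom-left of its bounding rectangle.
Web: 1.4 × 30, A = 42 cm², x = 0.7 cm, Ī = 6.86 cm⁴.
Top flange (beyond web): 5.6 × 1.8, A = 10.08 cm², x = 4.2 cm, Ī = 26.3424 cm⁴.
Bottom flange (beyond web): 5.6 × 1.8, A = 10.08 cm², x = 4.2 cm, Ī = 26.3424 cm⁴.
Centroid: x̄ = ΣA·x / ΣA = 1.83514 cm.
Transfer each piece to the centroidal y-axis using Ī + A·d² with d = x − 1.83514:
  web: d = -1.13514 cm → contributes +60.9783 cm⁴
  top flange (beyond web): d = 2.36486 cm → contributes +82.7157 cm⁴
  bottom flange (beyond web): d = 2.36486 cm → contributes +82.7157 cm⁴
Total I = 226.41 cm⁴.

I_yy ≈ 226.4 cm⁴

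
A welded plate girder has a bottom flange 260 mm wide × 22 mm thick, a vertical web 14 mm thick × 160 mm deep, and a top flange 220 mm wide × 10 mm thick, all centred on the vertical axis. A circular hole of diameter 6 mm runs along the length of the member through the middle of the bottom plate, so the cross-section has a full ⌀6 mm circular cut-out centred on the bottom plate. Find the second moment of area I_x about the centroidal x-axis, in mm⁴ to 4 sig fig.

I_x ≈ 5.725 × 10⁷ mm⁴

Treat the section as a set of non-overlapping primitives; coordinates are from the bounding-box lower-left.
Bottom plate: 260 × 22, A = 5 720 mm², y = 11 mm, Ī = 230 707 mm⁴.
Web plate: 14 × 160, A = 2 240 mm², y = 102 mm, Ī = 4 778 667 mm⁴.
Top plate: 220 × 10, A = 2 200 mm², y = 187 mm, Ī = 18333.3 mm⁴.
Hole (subtracted): ⌀6, A = 28.2743 mm², y = 11 mm, Ī = 63.6173 mm⁴.
Centroid: ȳ = ΣA·y / ΣA = 69.3356 mm.
Transfer each piece to the centroidal x-axis using Ī + A·d² with d = y − 69.3356:
  bottom plate: d = -58.3356 mm → contributes +19 696 089 mm⁴
  web plate: d = 32.6644 mm → contributes +7 168 668 mm⁴
  top plate: d = 117.664 mm → contributes +30 477 153 mm⁴
  hole: d = -58.3356 mm → contributes −96282.3 mm⁴
Total I = 57 245 627 mm⁴.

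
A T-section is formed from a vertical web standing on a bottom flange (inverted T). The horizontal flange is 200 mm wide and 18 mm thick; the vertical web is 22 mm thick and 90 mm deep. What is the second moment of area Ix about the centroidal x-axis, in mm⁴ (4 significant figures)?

Treat the section as a set of non-overlapping primitives; coordinates are from the bounding-box lower-left.
Flange: 200 × 18, A = 3 600 mm², y = 9 mm, Ī = 97 200 mm⁴.
Web: 22 × 90, A = 1 980 mm², y = 63 mm, Ī = 1 336 500 mm⁴.
Centroid: ȳ = ΣA·y / ΣA = 28.1613 mm.
Transfer each piece to the centroidal x-axis using Ī + A·d² with d = y − 28.1613:
  flange: d = -19.1613 mm → contributes +1 418 958 mm⁴
  web: d = 34.8387 mm → contributes +3 739 697 mm⁴
Total I = 5 158 655 mm⁴.

Ix ≈ 5.159 × 10⁶ mm⁴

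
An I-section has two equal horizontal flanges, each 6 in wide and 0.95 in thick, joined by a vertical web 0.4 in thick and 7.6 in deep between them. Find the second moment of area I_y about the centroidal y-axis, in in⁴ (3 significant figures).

I_y ≈ 34.2 in⁴

Break the section into simple shapes (no overlaps), measuring from the bottom-left corner of the bounding box.
Bottom flange: 6 × 0.95, A = 5.7 in², x = 3 in, Ī = 17.1 in⁴.
Web: 0.4 × 7.6, A = 3.04 in², x = 3 in, Ī = 0.040533 in⁴.
Top flange: 6 × 0.95, A = 5.7 in², x = 3 in, Ī = 17.1 in⁴.
By symmetry the centroid is at mid-width, x̄ = 3 in.
All pieces are centred on the centroidal y-axis, so I = ΣĪ = 34.241 in⁴.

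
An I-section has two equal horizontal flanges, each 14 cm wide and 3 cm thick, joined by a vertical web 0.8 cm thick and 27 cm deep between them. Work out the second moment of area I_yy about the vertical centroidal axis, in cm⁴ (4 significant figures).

Split into non-overlapping primitives; take the origin at the lower-left of the bounding box.
Bottom flange: 14 × 3, A = 42 cm², x = 7 cm, Ī = 686 cm⁴.
Web: 0.8 × 27, A = 21.6 cm², x = 7 cm, Ī = 1.152 cm⁴.
Top flange: 14 × 3, A = 42 cm², x = 7 cm, Ī = 686 cm⁴.
By symmetry the centroid is at mid-width, x̄ = 7 cm.
All pieces are centred on the vertical centroidal axis, so I = ΣĪ = 1373.15 cm⁴.

I_yy ≈ 1373 cm⁴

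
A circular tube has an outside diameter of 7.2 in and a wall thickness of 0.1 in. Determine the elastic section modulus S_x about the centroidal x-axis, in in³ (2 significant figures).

Decompose the section into non-overlapping parts with the origin at the bottom-left of its bounding rectangle.
Outer circle: ⌀7.2, A = 40.72 in², y = 3.6 in, Ī = 131.9 in⁴.
Bore (subtracted): ⌀7, A = 38.48 in², y = 3.6 in, Ī = 117.9 in⁴.
By symmetry the centroid is at mid-height, ȳ = 3.6 in.
All pieces are centred on the centroidal x-axis, so I = ΣĪ (holes subtracted) = 14.06 in⁴.
Extreme fibre distance c = 3.6 in; S = I/c = 3.905 in³.

S_x ≈ 3.9 in³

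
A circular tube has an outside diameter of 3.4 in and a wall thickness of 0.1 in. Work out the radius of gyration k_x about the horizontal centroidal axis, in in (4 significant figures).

k_x ≈ 1.167 in

Treat the section as a set of non-overlapping primitives; coordinates are from the bounding-box lower-left.
Outer circle: ⌀3.4, A = 9.0792 in², y = 1.7 in, Ī = 6.55972 in⁴.
Bore (subtracted): ⌀3.2, A = 8.04248 in², y = 1.7 in, Ī = 5.14719 in⁴.
By symmetry the centroid is at mid-height, ȳ = 1.7 in.
All pieces are centred on the horizontal centroidal axis, so I = ΣĪ (holes subtracted) = 1.41254 in⁴.
Radius of gyration: k = √(I/A) = √(1.41254 / 1.03673) = 1.16726 in.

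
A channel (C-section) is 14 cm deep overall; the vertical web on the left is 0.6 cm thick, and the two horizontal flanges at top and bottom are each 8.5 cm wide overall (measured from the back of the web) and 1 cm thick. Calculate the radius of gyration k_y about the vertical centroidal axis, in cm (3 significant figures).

Decompose the section into non-overlapping parts with the origin at the bottom-left of its bounding rectangle.
Web: 0.6 × 14, A = 8.4 cm², x = 0.3 cm, Ī = 0.252 cm⁴.
Top flange (beyond web): 7.9 × 1, A = 7.9 cm², x = 4.55 cm, Ī = 41.087 cm⁴.
Bottom flange (beyond web): 7.9 × 1, A = 7.9 cm², x = 4.55 cm, Ī = 41.087 cm⁴.
Centroid: x̄ = ΣA·x / ΣA = 3.0748 cm.
Transfer each piece to the vertical centroidal axis using Ī + A·d² with d = x − 3.0748:
  web: d = -2.7748 cm → contributes +64.928 cm⁴
  top flange (beyond web): d = 1.4752 cm → contributes +58.279 cm⁴
  bottom flange (beyond web): d = 1.4752 cm → contributes +58.279 cm⁴
Total I = 181.49 cm⁴.
Radius of gyration: k = √(I/A) = √(181.49 / 24.2) = 2.7385 cm.

k_y ≈ 2.74 cm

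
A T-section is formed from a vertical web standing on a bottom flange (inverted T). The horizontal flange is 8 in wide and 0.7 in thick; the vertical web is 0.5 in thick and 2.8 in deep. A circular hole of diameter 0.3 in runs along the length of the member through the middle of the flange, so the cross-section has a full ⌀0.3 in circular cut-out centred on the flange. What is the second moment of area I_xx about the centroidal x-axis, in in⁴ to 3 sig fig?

Break the section into simple shapes (no overlaps), measuring from the bottom-left corner of the bounding box.
Flange: 8 × 0.7, A = 5.6 in², y = 0.35 in, Ī = 0.22867 in⁴.
Web: 0.5 × 2.8, A = 1.4 in², y = 2.1 in, Ī = 0.91467 in⁴.
Hole (subtracted): ⌀0.3, A = 0.070686 in², y = 0.35 in, Ī = 0.00039761 in⁴.
Centroid: ȳ = ΣA·y / ΣA = 0.70357 in.
Transfer each piece to the centroidal x-axis using Ī + A·d² with d = y − 0.70357:
  flange: d = -0.35357 in → contributes +0.92873 in⁴
  web: d = 1.3964 in → contributes +3.6447 in⁴
  hole: d = -0.35357 in → contributes −0.0092342 in⁴
Total I = 4.5642 in⁴.

I_xx ≈ 4.56 in⁴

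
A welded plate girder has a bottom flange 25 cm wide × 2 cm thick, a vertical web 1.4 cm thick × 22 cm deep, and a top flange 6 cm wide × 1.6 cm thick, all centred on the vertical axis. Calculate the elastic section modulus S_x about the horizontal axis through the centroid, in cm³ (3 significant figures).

Decompose the section into non-overlapping parts with the origin at the bottom-left of its bounding rectangle.
Bottom plate: 25 × 2, A = 50 cm², y = 1 cm, Ī = 16.667 cm⁴.
Web plate: 1.4 × 22, A = 30.8 cm², y = 13 cm, Ī = 1242.3 cm⁴.
Top plate: 6 × 1.6, A = 9.6 cm², y = 24.8 cm, Ī = 2.048 cm⁴.
Centroid: ȳ = ΣA·y / ΣA = 7.6159 cm.
Transfer each piece to the horizontal axis through the centroid using Ī + A·d² with d = y − 7.6159:
  bottom plate: d = -6.6159 cm → contributes +2205.2 cm⁴
  web plate: d = 5.3841 cm → contributes +2135.1 cm⁴
  top plate: d = 17.184 cm → contributes +2836.9 cm⁴
Total I = 7177.2 cm⁴.
Extreme fibre distance c = 17.984 cm; S = I/c = 399.08 cm³.

S_x ≈ 399 cm³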